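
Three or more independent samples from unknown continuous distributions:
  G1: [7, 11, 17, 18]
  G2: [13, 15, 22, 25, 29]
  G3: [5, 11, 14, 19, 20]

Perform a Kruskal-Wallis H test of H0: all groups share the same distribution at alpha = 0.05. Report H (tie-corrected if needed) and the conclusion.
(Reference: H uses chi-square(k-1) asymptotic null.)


Step 1: Combine all N = 14 observations and assign midranks.
sorted (value, group, rank): (5,G3,1), (7,G1,2), (11,G1,3.5), (11,G3,3.5), (13,G2,5), (14,G3,6), (15,G2,7), (17,G1,8), (18,G1,9), (19,G3,10), (20,G3,11), (22,G2,12), (25,G2,13), (29,G2,14)
Step 2: Sum ranks within each group.
R_1 = 22.5 (n_1 = 4)
R_2 = 51 (n_2 = 5)
R_3 = 31.5 (n_3 = 5)
Step 3: H = 12/(N(N+1)) * sum(R_i^2/n_i) - 3(N+1)
     = 12/(14*15) * (22.5^2/4 + 51^2/5 + 31.5^2/5) - 3*15
     = 0.057143 * 845.213 - 45
     = 3.297857.
Step 4: Ties present; correction factor C = 1 - 6/(14^3 - 14) = 0.997802. Corrected H = 3.297857 / 0.997802 = 3.305121.
Step 5: Under H0, H ~ chi^2(2); p-value = 0.191559.
Step 6: alpha = 0.05. fail to reject H0.

H = 3.3051, df = 2, p = 0.191559, fail to reject H0.


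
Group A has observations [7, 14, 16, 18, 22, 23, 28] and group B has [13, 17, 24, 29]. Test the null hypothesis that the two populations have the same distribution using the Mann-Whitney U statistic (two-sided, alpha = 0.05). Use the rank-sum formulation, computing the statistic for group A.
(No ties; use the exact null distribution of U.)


Step 1: Combine and sort all 11 observations; assign midranks.
sorted (value, group): (7,X), (13,Y), (14,X), (16,X), (17,Y), (18,X), (22,X), (23,X), (24,Y), (28,X), (29,Y)
ranks: 7->1, 13->2, 14->3, 16->4, 17->5, 18->6, 22->7, 23->8, 24->9, 28->10, 29->11
Step 2: Rank sum for X: R1 = 1 + 3 + 4 + 6 + 7 + 8 + 10 = 39.
Step 3: U_X = R1 - n1(n1+1)/2 = 39 - 7*8/2 = 39 - 28 = 11.
       U_Y = n1*n2 - U_X = 28 - 11 = 17.
Step 4: No ties, so the exact null distribution of U (based on enumerating the C(11,7) = 330 equally likely rank assignments) gives the two-sided p-value.
Step 5: p-value = 0.648485; compare to alpha = 0.05. fail to reject H0.

U_X = 11, p = 0.648485, fail to reject H0 at alpha = 0.05.


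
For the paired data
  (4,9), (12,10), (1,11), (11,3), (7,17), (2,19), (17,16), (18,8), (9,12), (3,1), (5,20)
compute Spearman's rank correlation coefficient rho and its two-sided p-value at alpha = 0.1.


Step 1: Rank x and y separately (midranks; no ties here).
rank(x): 4->4, 12->9, 1->1, 11->8, 7->6, 2->2, 17->10, 18->11, 9->7, 3->3, 5->5
rank(y): 9->4, 10->5, 11->6, 3->2, 17->9, 19->10, 16->8, 8->3, 12->7, 1->1, 20->11
Step 2: d_i = R_x(i) - R_y(i); compute d_i^2.
  (4-4)^2=0, (9-5)^2=16, (1-6)^2=25, (8-2)^2=36, (6-9)^2=9, (2-10)^2=64, (10-8)^2=4, (11-3)^2=64, (7-7)^2=0, (3-1)^2=4, (5-11)^2=36
sum(d^2) = 258.
Step 3: rho = 1 - 6*258 / (11*(11^2 - 1)) = 1 - 1548/1320 = -0.172727.
Step 4: Under H0, t = rho * sqrt((n-2)/(1-rho^2)) = -0.5261 ~ t(9).
Step 5: Two-sided p-value from the t-distribution with 9 df = 0.611542.
Step 6: alpha = 0.1. fail to reject H0.

rho = -0.1727, p = 0.611542, fail to reject H0 at alpha = 0.1.


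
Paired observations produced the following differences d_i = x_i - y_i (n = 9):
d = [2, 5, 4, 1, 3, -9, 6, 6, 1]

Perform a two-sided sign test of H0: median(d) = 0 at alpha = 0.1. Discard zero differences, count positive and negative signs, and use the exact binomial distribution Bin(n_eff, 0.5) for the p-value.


Step 1: Discard zero differences. Original n = 9; n_eff = number of nonzero differences = 9.
Nonzero differences (with sign): +2, +5, +4, +1, +3, -9, +6, +6, +1
Step 2: Count signs: positive = 8, negative = 1.
Step 3: Under H0: P(positive) = 0.5, so the number of positives S ~ Bin(9, 0.5).
Step 4: Two-sided exact p-value = sum of Bin(9,0.5) probabilities at or below the observed probability = 0.039062.
Step 5: alpha = 0.1. reject H0.

n_eff = 9, pos = 8, neg = 1, p = 0.039062, reject H0.


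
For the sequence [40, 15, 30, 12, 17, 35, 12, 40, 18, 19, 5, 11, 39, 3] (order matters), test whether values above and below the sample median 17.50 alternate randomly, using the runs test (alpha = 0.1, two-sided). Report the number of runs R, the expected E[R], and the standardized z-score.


Step 1: Compute median = 17.50; label A = above, B = below.
Labels in order: ABABBABAAABBAB  (n_A = 7, n_B = 7)
Step 2: Count runs R = 10.
Step 3: Under H0 (random ordering), E[R] = 2*n_A*n_B/(n_A+n_B) + 1 = 2*7*7/14 + 1 = 8.0000.
        Var[R] = 2*n_A*n_B*(2*n_A*n_B - n_A - n_B) / ((n_A+n_B)^2 * (n_A+n_B-1)) = 8232/2548 = 3.2308.
        SD[R] = 1.7974.
Step 4: Continuity-corrected z = (R - 0.5 - E[R]) / SD[R] = (10 - 0.5 - 8.0000) / 1.7974 = 0.8345.
Step 5: Two-sided p-value via normal approximation = 2*(1 - Phi(|z|)) = 0.403986.
Step 6: alpha = 0.1. fail to reject H0.

R = 10, z = 0.8345, p = 0.403986, fail to reject H0.


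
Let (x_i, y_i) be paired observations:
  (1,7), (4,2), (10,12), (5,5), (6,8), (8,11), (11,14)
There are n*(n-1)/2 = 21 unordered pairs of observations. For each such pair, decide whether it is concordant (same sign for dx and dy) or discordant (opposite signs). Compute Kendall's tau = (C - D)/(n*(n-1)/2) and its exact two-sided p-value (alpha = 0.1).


Step 1: Enumerate the 21 unordered pairs (i,j) with i<j and classify each by sign(x_j-x_i) * sign(y_j-y_i).
  (1,2):dx=+3,dy=-5->D; (1,3):dx=+9,dy=+5->C; (1,4):dx=+4,dy=-2->D; (1,5):dx=+5,dy=+1->C
  (1,6):dx=+7,dy=+4->C; (1,7):dx=+10,dy=+7->C; (2,3):dx=+6,dy=+10->C; (2,4):dx=+1,dy=+3->C
  (2,5):dx=+2,dy=+6->C; (2,6):dx=+4,dy=+9->C; (2,7):dx=+7,dy=+12->C; (3,4):dx=-5,dy=-7->C
  (3,5):dx=-4,dy=-4->C; (3,6):dx=-2,dy=-1->C; (3,7):dx=+1,dy=+2->C; (4,5):dx=+1,dy=+3->C
  (4,6):dx=+3,dy=+6->C; (4,7):dx=+6,dy=+9->C; (5,6):dx=+2,dy=+3->C; (5,7):dx=+5,dy=+6->C
  (6,7):dx=+3,dy=+3->C
Step 2: C = 19, D = 2, total pairs = 21.
Step 3: tau = (C - D)/(n(n-1)/2) = (19 - 2)/21 = 0.809524.
Step 4: Exact two-sided p-value (enumerate n! = 5040 permutations of y under H0): p = 0.010714.
Step 5: alpha = 0.1. reject H0.

tau_b = 0.8095 (C=19, D=2), p = 0.010714, reject H0.


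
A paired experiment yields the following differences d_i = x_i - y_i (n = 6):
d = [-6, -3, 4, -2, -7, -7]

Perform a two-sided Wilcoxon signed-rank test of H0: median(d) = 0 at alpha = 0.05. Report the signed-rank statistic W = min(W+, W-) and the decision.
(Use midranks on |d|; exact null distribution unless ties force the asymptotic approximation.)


Step 1: Drop any zero differences (none here) and take |d_i|.
|d| = [6, 3, 4, 2, 7, 7]
Step 2: Midrank |d_i| (ties get averaged ranks).
ranks: |6|->4, |3|->2, |4|->3, |2|->1, |7|->5.5, |7|->5.5
Step 3: Attach original signs; sum ranks with positive sign and with negative sign.
W+ = 3 = 3
W- = 4 + 2 + 1 + 5.5 + 5.5 = 18
(Check: W+ + W- = 21 should equal n(n+1)/2 = 21.)
Step 4: Test statistic W = min(W+, W-) = 3.
Step 5: Ties in |d|, so use the tie-corrected normal approximation.
        E[W] = n(n+1)/4 = 6*7/4 = 10.5.
        Tie groups: |d|=7 (t=2); sum(t^3 - t) = 6.
        Var[W] = n(n+1)(2n+1)/24 - sum(t^3-t)/48 = 546/24 - 6/48 = 22.625.
        z = (W - E[W]) / sqrt(Var[W]) = (3 - 10.5) / 4.7566 = -1.5768.
        Two-sided p = 2*Phi(z) = 0.114850.
Step 6: alpha = 0.05. fail to reject H0.

W+ = 3, W- = 18, W = min = 3, p = 0.114850, fail to reject H0.


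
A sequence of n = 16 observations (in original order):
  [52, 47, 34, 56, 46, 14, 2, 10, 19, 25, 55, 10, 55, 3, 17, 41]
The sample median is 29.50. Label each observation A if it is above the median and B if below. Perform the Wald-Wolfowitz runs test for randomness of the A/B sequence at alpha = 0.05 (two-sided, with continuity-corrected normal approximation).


Step 1: Compute median = 29.50; label A = above, B = below.
Labels in order: AAAAABBBBBABABBA  (n_A = 8, n_B = 8)
Step 2: Count runs R = 7.
Step 3: Under H0 (random ordering), E[R] = 2*n_A*n_B/(n_A+n_B) + 1 = 2*8*8/16 + 1 = 9.0000.
        Var[R] = 2*n_A*n_B*(2*n_A*n_B - n_A - n_B) / ((n_A+n_B)^2 * (n_A+n_B-1)) = 14336/3840 = 3.7333.
        SD[R] = 1.9322.
Step 4: Continuity-corrected z = (R + 0.5 - E[R]) / SD[R] = (7 + 0.5 - 9.0000) / 1.9322 = -0.7763.
Step 5: Two-sided p-value via normal approximation = 2*(1 - Phi(|z|)) = 0.437558.
Step 6: alpha = 0.05. fail to reject H0.

R = 7, z = -0.7763, p = 0.437558, fail to reject H0.


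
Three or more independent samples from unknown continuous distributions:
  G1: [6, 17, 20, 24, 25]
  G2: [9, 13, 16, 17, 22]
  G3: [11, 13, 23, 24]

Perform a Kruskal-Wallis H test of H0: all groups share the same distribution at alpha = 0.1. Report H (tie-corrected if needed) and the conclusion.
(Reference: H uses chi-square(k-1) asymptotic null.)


Step 1: Combine all N = 14 observations and assign midranks.
sorted (value, group, rank): (6,G1,1), (9,G2,2), (11,G3,3), (13,G2,4.5), (13,G3,4.5), (16,G2,6), (17,G1,7.5), (17,G2,7.5), (20,G1,9), (22,G2,10), (23,G3,11), (24,G1,12.5), (24,G3,12.5), (25,G1,14)
Step 2: Sum ranks within each group.
R_1 = 44 (n_1 = 5)
R_2 = 30 (n_2 = 5)
R_3 = 31 (n_3 = 4)
Step 3: H = 12/(N(N+1)) * sum(R_i^2/n_i) - 3(N+1)
     = 12/(14*15) * (44^2/5 + 30^2/5 + 31^2/4) - 3*15
     = 0.057143 * 807.45 - 45
     = 1.140000.
Step 4: Ties present; correction factor C = 1 - 18/(14^3 - 14) = 0.993407. Corrected H = 1.140000 / 0.993407 = 1.147566.
Step 5: Under H0, H ~ chi^2(2); p-value = 0.563390.
Step 6: alpha = 0.1. fail to reject H0.

H = 1.1476, df = 2, p = 0.563390, fail to reject H0.


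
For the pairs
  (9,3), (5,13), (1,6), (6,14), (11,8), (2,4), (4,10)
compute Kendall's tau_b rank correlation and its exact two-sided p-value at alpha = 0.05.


Step 1: Enumerate the 21 unordered pairs (i,j) with i<j and classify each by sign(x_j-x_i) * sign(y_j-y_i).
  (1,2):dx=-4,dy=+10->D; (1,3):dx=-8,dy=+3->D; (1,4):dx=-3,dy=+11->D; (1,5):dx=+2,dy=+5->C
  (1,6):dx=-7,dy=+1->D; (1,7):dx=-5,dy=+7->D; (2,3):dx=-4,dy=-7->C; (2,4):dx=+1,dy=+1->C
  (2,5):dx=+6,dy=-5->D; (2,6):dx=-3,dy=-9->C; (2,7):dx=-1,dy=-3->C; (3,4):dx=+5,dy=+8->C
  (3,5):dx=+10,dy=+2->C; (3,6):dx=+1,dy=-2->D; (3,7):dx=+3,dy=+4->C; (4,5):dx=+5,dy=-6->D
  (4,6):dx=-4,dy=-10->C; (4,7):dx=-2,dy=-4->C; (5,6):dx=-9,dy=-4->C; (5,7):dx=-7,dy=+2->D
  (6,7):dx=+2,dy=+6->C
Step 2: C = 12, D = 9, total pairs = 21.
Step 3: tau = (C - D)/(n(n-1)/2) = (12 - 9)/21 = 0.142857.
Step 4: Exact two-sided p-value (enumerate n! = 5040 permutations of y under H0): p = 0.772619.
Step 5: alpha = 0.05. fail to reject H0.

tau_b = 0.1429 (C=12, D=9), p = 0.772619, fail to reject H0.


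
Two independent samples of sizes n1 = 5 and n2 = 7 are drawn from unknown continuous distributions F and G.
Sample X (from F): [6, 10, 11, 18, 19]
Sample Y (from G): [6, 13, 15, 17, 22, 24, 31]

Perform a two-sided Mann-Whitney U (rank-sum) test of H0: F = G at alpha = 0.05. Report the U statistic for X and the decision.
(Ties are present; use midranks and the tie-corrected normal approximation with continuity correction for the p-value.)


Step 1: Combine and sort all 12 observations; assign midranks.
sorted (value, group): (6,X), (6,Y), (10,X), (11,X), (13,Y), (15,Y), (17,Y), (18,X), (19,X), (22,Y), (24,Y), (31,Y)
ranks: 6->1.5, 6->1.5, 10->3, 11->4, 13->5, 15->6, 17->7, 18->8, 19->9, 22->10, 24->11, 31->12
Step 2: Rank sum for X: R1 = 1.5 + 3 + 4 + 8 + 9 = 25.5.
Step 3: U_X = R1 - n1(n1+1)/2 = 25.5 - 5*6/2 = 25.5 - 15 = 10.5.
       U_Y = n1*n2 - U_X = 35 - 10.5 = 24.5.
Step 4: Ties are present, so use the tie-corrected normal approximation (with continuity correction) for the p-value.
Step 5: p-value = 0.290307; compare to alpha = 0.05. fail to reject H0.

U_X = 10.5, p = 0.290307, fail to reject H0 at alpha = 0.05.


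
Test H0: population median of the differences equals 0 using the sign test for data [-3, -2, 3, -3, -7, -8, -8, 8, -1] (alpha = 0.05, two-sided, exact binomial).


Step 1: Discard zero differences. Original n = 9; n_eff = number of nonzero differences = 9.
Nonzero differences (with sign): -3, -2, +3, -3, -7, -8, -8, +8, -1
Step 2: Count signs: positive = 2, negative = 7.
Step 3: Under H0: P(positive) = 0.5, so the number of positives S ~ Bin(9, 0.5).
Step 4: Two-sided exact p-value = sum of Bin(9,0.5) probabilities at or below the observed probability = 0.179688.
Step 5: alpha = 0.05. fail to reject H0.

n_eff = 9, pos = 2, neg = 7, p = 0.179688, fail to reject H0.


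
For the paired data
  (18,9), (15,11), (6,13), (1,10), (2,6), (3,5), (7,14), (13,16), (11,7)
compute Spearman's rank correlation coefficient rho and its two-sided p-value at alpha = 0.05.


Step 1: Rank x and y separately (midranks; no ties here).
rank(x): 18->9, 15->8, 6->4, 1->1, 2->2, 3->3, 7->5, 13->7, 11->6
rank(y): 9->4, 11->6, 13->7, 10->5, 6->2, 5->1, 14->8, 16->9, 7->3
Step 2: d_i = R_x(i) - R_y(i); compute d_i^2.
  (9-4)^2=25, (8-6)^2=4, (4-7)^2=9, (1-5)^2=16, (2-2)^2=0, (3-1)^2=4, (5-8)^2=9, (7-9)^2=4, (6-3)^2=9
sum(d^2) = 80.
Step 3: rho = 1 - 6*80 / (9*(9^2 - 1)) = 1 - 480/720 = 0.333333.
Step 4: Under H0, t = rho * sqrt((n-2)/(1-rho^2)) = 0.9354 ~ t(7).
Step 5: Two-sided p-value from the t-distribution with 7 df = 0.380713.
Step 6: alpha = 0.05. fail to reject H0.

rho = 0.3333, p = 0.380713, fail to reject H0 at alpha = 0.05.


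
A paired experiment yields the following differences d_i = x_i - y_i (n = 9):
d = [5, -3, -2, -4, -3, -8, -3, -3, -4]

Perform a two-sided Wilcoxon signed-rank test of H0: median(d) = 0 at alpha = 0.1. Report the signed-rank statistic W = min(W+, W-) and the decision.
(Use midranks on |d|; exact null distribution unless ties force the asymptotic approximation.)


Step 1: Drop any zero differences (none here) and take |d_i|.
|d| = [5, 3, 2, 4, 3, 8, 3, 3, 4]
Step 2: Midrank |d_i| (ties get averaged ranks).
ranks: |5|->8, |3|->3.5, |2|->1, |4|->6.5, |3|->3.5, |8|->9, |3|->3.5, |3|->3.5, |4|->6.5
Step 3: Attach original signs; sum ranks with positive sign and with negative sign.
W+ = 8 = 8
W- = 3.5 + 1 + 6.5 + 3.5 + 9 + 3.5 + 3.5 + 6.5 = 37
(Check: W+ + W- = 45 should equal n(n+1)/2 = 45.)
Step 4: Test statistic W = min(W+, W-) = 8.
Step 5: Ties in |d|, so use the tie-corrected normal approximation.
        E[W] = n(n+1)/4 = 9*10/4 = 22.5.
        Tie groups: |d|=3 (t=4), |d|=4 (t=2); sum(t^3 - t) = 66.
        Var[W] = n(n+1)(2n+1)/24 - sum(t^3-t)/48 = 1710/24 - 66/48 = 69.875.
        z = (W - E[W]) / sqrt(Var[W]) = (8 - 22.5) / 8.3591 = -1.7346.
        Two-sided p = 2*Phi(z) = 0.082806.
Step 6: alpha = 0.1. reject H0.

W+ = 8, W- = 37, W = min = 8, p = 0.082806, reject H0.


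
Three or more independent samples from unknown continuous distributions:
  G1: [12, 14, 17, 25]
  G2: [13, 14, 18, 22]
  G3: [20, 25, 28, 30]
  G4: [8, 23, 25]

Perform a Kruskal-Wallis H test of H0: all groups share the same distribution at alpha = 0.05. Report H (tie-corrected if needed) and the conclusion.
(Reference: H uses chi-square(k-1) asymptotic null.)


Step 1: Combine all N = 15 observations and assign midranks.
sorted (value, group, rank): (8,G4,1), (12,G1,2), (13,G2,3), (14,G1,4.5), (14,G2,4.5), (17,G1,6), (18,G2,7), (20,G3,8), (22,G2,9), (23,G4,10), (25,G1,12), (25,G3,12), (25,G4,12), (28,G3,14), (30,G3,15)
Step 2: Sum ranks within each group.
R_1 = 24.5 (n_1 = 4)
R_2 = 23.5 (n_2 = 4)
R_3 = 49 (n_3 = 4)
R_4 = 23 (n_4 = 3)
Step 3: H = 12/(N(N+1)) * sum(R_i^2/n_i) - 3(N+1)
     = 12/(15*16) * (24.5^2/4 + 23.5^2/4 + 49^2/4 + 23^2/3) - 3*16
     = 0.050000 * 1064.71 - 48
     = 5.235417.
Step 4: Ties present; correction factor C = 1 - 30/(15^3 - 15) = 0.991071. Corrected H = 5.235417 / 0.991071 = 5.282583.
Step 5: Under H0, H ~ chi^2(3); p-value = 0.152237.
Step 6: alpha = 0.05. fail to reject H0.

H = 5.2826, df = 3, p = 0.152237, fail to reject H0.


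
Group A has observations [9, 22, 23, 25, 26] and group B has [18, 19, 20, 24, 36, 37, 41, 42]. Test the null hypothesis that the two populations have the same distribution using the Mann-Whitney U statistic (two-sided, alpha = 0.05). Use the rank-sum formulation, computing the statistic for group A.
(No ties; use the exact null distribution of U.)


Step 1: Combine and sort all 13 observations; assign midranks.
sorted (value, group): (9,X), (18,Y), (19,Y), (20,Y), (22,X), (23,X), (24,Y), (25,X), (26,X), (36,Y), (37,Y), (41,Y), (42,Y)
ranks: 9->1, 18->2, 19->3, 20->4, 22->5, 23->6, 24->7, 25->8, 26->9, 36->10, 37->11, 41->12, 42->13
Step 2: Rank sum for X: R1 = 1 + 5 + 6 + 8 + 9 = 29.
Step 3: U_X = R1 - n1(n1+1)/2 = 29 - 5*6/2 = 29 - 15 = 14.
       U_Y = n1*n2 - U_X = 40 - 14 = 26.
Step 4: No ties, so the exact null distribution of U (based on enumerating the C(13,5) = 1287 equally likely rank assignments) gives the two-sided p-value.
Step 5: p-value = 0.435120; compare to alpha = 0.05. fail to reject H0.

U_X = 14, p = 0.435120, fail to reject H0 at alpha = 0.05.


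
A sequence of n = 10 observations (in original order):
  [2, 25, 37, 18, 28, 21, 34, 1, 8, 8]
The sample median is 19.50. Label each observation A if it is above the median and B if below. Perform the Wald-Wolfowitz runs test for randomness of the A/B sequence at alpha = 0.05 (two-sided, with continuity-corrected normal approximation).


Step 1: Compute median = 19.50; label A = above, B = below.
Labels in order: BAABAAABBB  (n_A = 5, n_B = 5)
Step 2: Count runs R = 5.
Step 3: Under H0 (random ordering), E[R] = 2*n_A*n_B/(n_A+n_B) + 1 = 2*5*5/10 + 1 = 6.0000.
        Var[R] = 2*n_A*n_B*(2*n_A*n_B - n_A - n_B) / ((n_A+n_B)^2 * (n_A+n_B-1)) = 2000/900 = 2.2222.
        SD[R] = 1.4907.
Step 4: Continuity-corrected z = (R + 0.5 - E[R]) / SD[R] = (5 + 0.5 - 6.0000) / 1.4907 = -0.3354.
Step 5: Two-sided p-value via normal approximation = 2*(1 - Phi(|z|)) = 0.737316.
Step 6: alpha = 0.05. fail to reject H0.

R = 5, z = -0.3354, p = 0.737316, fail to reject H0.


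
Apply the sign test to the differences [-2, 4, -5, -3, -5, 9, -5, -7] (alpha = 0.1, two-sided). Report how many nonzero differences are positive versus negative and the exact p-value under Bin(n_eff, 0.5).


Step 1: Discard zero differences. Original n = 8; n_eff = number of nonzero differences = 8.
Nonzero differences (with sign): -2, +4, -5, -3, -5, +9, -5, -7
Step 2: Count signs: positive = 2, negative = 6.
Step 3: Under H0: P(positive) = 0.5, so the number of positives S ~ Bin(8, 0.5).
Step 4: Two-sided exact p-value = sum of Bin(8,0.5) probabilities at or below the observed probability = 0.289062.
Step 5: alpha = 0.1. fail to reject H0.

n_eff = 8, pos = 2, neg = 6, p = 0.289062, fail to reject H0.


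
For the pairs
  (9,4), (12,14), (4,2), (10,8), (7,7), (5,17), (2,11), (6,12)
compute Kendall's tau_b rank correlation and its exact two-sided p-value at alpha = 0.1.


Step 1: Enumerate the 28 unordered pairs (i,j) with i<j and classify each by sign(x_j-x_i) * sign(y_j-y_i).
  (1,2):dx=+3,dy=+10->C; (1,3):dx=-5,dy=-2->C; (1,4):dx=+1,dy=+4->C; (1,5):dx=-2,dy=+3->D
  (1,6):dx=-4,dy=+13->D; (1,7):dx=-7,dy=+7->D; (1,8):dx=-3,dy=+8->D; (2,3):dx=-8,dy=-12->C
  (2,4):dx=-2,dy=-6->C; (2,5):dx=-5,dy=-7->C; (2,6):dx=-7,dy=+3->D; (2,7):dx=-10,dy=-3->C
  (2,8):dx=-6,dy=-2->C; (3,4):dx=+6,dy=+6->C; (3,5):dx=+3,dy=+5->C; (3,6):dx=+1,dy=+15->C
  (3,7):dx=-2,dy=+9->D; (3,8):dx=+2,dy=+10->C; (4,5):dx=-3,dy=-1->C; (4,6):dx=-5,dy=+9->D
  (4,7):dx=-8,dy=+3->D; (4,8):dx=-4,dy=+4->D; (5,6):dx=-2,dy=+10->D; (5,7):dx=-5,dy=+4->D
  (5,8):dx=-1,dy=+5->D; (6,7):dx=-3,dy=-6->C; (6,8):dx=+1,dy=-5->D; (7,8):dx=+4,dy=+1->C
Step 2: C = 15, D = 13, total pairs = 28.
Step 3: tau = (C - D)/(n(n-1)/2) = (15 - 13)/28 = 0.071429.
Step 4: Exact two-sided p-value (enumerate n! = 40320 permutations of y under H0): p = 0.904861.
Step 5: alpha = 0.1. fail to reject H0.

tau_b = 0.0714 (C=15, D=13), p = 0.904861, fail to reject H0.


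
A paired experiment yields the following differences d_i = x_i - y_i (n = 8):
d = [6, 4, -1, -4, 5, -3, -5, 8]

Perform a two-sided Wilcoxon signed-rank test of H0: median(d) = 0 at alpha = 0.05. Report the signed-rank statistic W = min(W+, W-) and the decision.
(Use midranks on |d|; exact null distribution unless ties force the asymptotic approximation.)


Step 1: Drop any zero differences (none here) and take |d_i|.
|d| = [6, 4, 1, 4, 5, 3, 5, 8]
Step 2: Midrank |d_i| (ties get averaged ranks).
ranks: |6|->7, |4|->3.5, |1|->1, |4|->3.5, |5|->5.5, |3|->2, |5|->5.5, |8|->8
Step 3: Attach original signs; sum ranks with positive sign and with negative sign.
W+ = 7 + 3.5 + 5.5 + 8 = 24
W- = 1 + 3.5 + 2 + 5.5 = 12
(Check: W+ + W- = 36 should equal n(n+1)/2 = 36.)
Step 4: Test statistic W = min(W+, W-) = 12.
Step 5: Ties in |d|, so use the tie-corrected normal approximation.
        E[W] = n(n+1)/4 = 8*9/4 = 18.
        Tie groups: |d|=4 (t=2), |d|=5 (t=2); sum(t^3 - t) = 12.
        Var[W] = n(n+1)(2n+1)/24 - sum(t^3-t)/48 = 1224/24 - 12/48 = 50.75.
        z = (W - E[W]) / sqrt(Var[W]) = (12 - 18) / 7.1239 = -0.8422.
        Two-sided p = 2*Phi(z) = 0.399656.
Step 6: alpha = 0.05. fail to reject H0.

W+ = 24, W- = 12, W = min = 12, p = 0.399656, fail to reject H0.


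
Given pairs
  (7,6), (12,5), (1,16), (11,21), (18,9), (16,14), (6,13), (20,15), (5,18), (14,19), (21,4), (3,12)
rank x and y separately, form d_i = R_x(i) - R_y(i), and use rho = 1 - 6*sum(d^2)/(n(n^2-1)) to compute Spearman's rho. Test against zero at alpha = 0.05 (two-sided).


Step 1: Rank x and y separately (midranks; no ties here).
rank(x): 7->5, 12->7, 1->1, 11->6, 18->10, 16->9, 6->4, 20->11, 5->3, 14->8, 21->12, 3->2
rank(y): 6->3, 5->2, 16->9, 21->12, 9->4, 14->7, 13->6, 15->8, 18->10, 19->11, 4->1, 12->5
Step 2: d_i = R_x(i) - R_y(i); compute d_i^2.
  (5-3)^2=4, (7-2)^2=25, (1-9)^2=64, (6-12)^2=36, (10-4)^2=36, (9-7)^2=4, (4-6)^2=4, (11-8)^2=9, (3-10)^2=49, (8-11)^2=9, (12-1)^2=121, (2-5)^2=9
sum(d^2) = 370.
Step 3: rho = 1 - 6*370 / (12*(12^2 - 1)) = 1 - 2220/1716 = -0.293706.
Step 4: Under H0, t = rho * sqrt((n-2)/(1-rho^2)) = -0.9716 ~ t(10).
Step 5: Two-sided p-value from the t-distribution with 10 df = 0.354148.
Step 6: alpha = 0.05. fail to reject H0.

rho = -0.2937, p = 0.354148, fail to reject H0 at alpha = 0.05.


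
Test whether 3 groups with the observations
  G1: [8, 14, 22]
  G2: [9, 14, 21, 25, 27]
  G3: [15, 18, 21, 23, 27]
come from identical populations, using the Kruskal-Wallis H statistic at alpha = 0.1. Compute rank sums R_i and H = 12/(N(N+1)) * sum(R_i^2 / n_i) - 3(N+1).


Step 1: Combine all N = 13 observations and assign midranks.
sorted (value, group, rank): (8,G1,1), (9,G2,2), (14,G1,3.5), (14,G2,3.5), (15,G3,5), (18,G3,6), (21,G2,7.5), (21,G3,7.5), (22,G1,9), (23,G3,10), (25,G2,11), (27,G2,12.5), (27,G3,12.5)
Step 2: Sum ranks within each group.
R_1 = 13.5 (n_1 = 3)
R_2 = 36.5 (n_2 = 5)
R_3 = 41 (n_3 = 5)
Step 3: H = 12/(N(N+1)) * sum(R_i^2/n_i) - 3(N+1)
     = 12/(13*14) * (13.5^2/3 + 36.5^2/5 + 41^2/5) - 3*14
     = 0.065934 * 663.4 - 42
     = 1.740659.
Step 4: Ties present; correction factor C = 1 - 18/(13^3 - 13) = 0.991758. Corrected H = 1.740659 / 0.991758 = 1.755125.
Step 5: Under H0, H ~ chi^2(2); p-value = 0.415795.
Step 6: alpha = 0.1. fail to reject H0.

H = 1.7551, df = 2, p = 0.415795, fail to reject H0.


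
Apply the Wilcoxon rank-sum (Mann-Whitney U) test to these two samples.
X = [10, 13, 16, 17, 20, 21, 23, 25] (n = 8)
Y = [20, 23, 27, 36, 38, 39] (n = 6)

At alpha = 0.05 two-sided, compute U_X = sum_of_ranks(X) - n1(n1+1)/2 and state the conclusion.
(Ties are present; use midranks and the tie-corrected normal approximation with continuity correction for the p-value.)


Step 1: Combine and sort all 14 observations; assign midranks.
sorted (value, group): (10,X), (13,X), (16,X), (17,X), (20,X), (20,Y), (21,X), (23,X), (23,Y), (25,X), (27,Y), (36,Y), (38,Y), (39,Y)
ranks: 10->1, 13->2, 16->3, 17->4, 20->5.5, 20->5.5, 21->7, 23->8.5, 23->8.5, 25->10, 27->11, 36->12, 38->13, 39->14
Step 2: Rank sum for X: R1 = 1 + 2 + 3 + 4 + 5.5 + 7 + 8.5 + 10 = 41.
Step 3: U_X = R1 - n1(n1+1)/2 = 41 - 8*9/2 = 41 - 36 = 5.
       U_Y = n1*n2 - U_X = 48 - 5 = 43.
Step 4: Ties are present, so use the tie-corrected normal approximation (with continuity correction) for the p-value.
Step 5: p-value = 0.016684; compare to alpha = 0.05. reject H0.

U_X = 5, p = 0.016684, reject H0 at alpha = 0.05.


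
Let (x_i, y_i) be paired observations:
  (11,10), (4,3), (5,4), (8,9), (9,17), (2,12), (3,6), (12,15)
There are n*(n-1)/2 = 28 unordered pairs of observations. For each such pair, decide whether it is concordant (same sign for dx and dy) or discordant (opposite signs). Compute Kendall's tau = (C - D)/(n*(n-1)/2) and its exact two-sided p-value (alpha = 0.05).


Step 1: Enumerate the 28 unordered pairs (i,j) with i<j and classify each by sign(x_j-x_i) * sign(y_j-y_i).
  (1,2):dx=-7,dy=-7->C; (1,3):dx=-6,dy=-6->C; (1,4):dx=-3,dy=-1->C; (1,5):dx=-2,dy=+7->D
  (1,6):dx=-9,dy=+2->D; (1,7):dx=-8,dy=-4->C; (1,8):dx=+1,dy=+5->C; (2,3):dx=+1,dy=+1->C
  (2,4):dx=+4,dy=+6->C; (2,5):dx=+5,dy=+14->C; (2,6):dx=-2,dy=+9->D; (2,7):dx=-1,dy=+3->D
  (2,8):dx=+8,dy=+12->C; (3,4):dx=+3,dy=+5->C; (3,5):dx=+4,dy=+13->C; (3,6):dx=-3,dy=+8->D
  (3,7):dx=-2,dy=+2->D; (3,8):dx=+7,dy=+11->C; (4,5):dx=+1,dy=+8->C; (4,6):dx=-6,dy=+3->D
  (4,7):dx=-5,dy=-3->C; (4,8):dx=+4,dy=+6->C; (5,6):dx=-7,dy=-5->C; (5,7):dx=-6,dy=-11->C
  (5,8):dx=+3,dy=-2->D; (6,7):dx=+1,dy=-6->D; (6,8):dx=+10,dy=+3->C; (7,8):dx=+9,dy=+9->C
Step 2: C = 19, D = 9, total pairs = 28.
Step 3: tau = (C - D)/(n(n-1)/2) = (19 - 9)/28 = 0.357143.
Step 4: Exact two-sided p-value (enumerate n! = 40320 permutations of y under H0): p = 0.275099.
Step 5: alpha = 0.05. fail to reject H0.

tau_b = 0.3571 (C=19, D=9), p = 0.275099, fail to reject H0.


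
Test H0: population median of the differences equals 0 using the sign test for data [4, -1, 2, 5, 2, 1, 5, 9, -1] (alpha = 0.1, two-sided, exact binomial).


Step 1: Discard zero differences. Original n = 9; n_eff = number of nonzero differences = 9.
Nonzero differences (with sign): +4, -1, +2, +5, +2, +1, +5, +9, -1
Step 2: Count signs: positive = 7, negative = 2.
Step 3: Under H0: P(positive) = 0.5, so the number of positives S ~ Bin(9, 0.5).
Step 4: Two-sided exact p-value = sum of Bin(9,0.5) probabilities at or below the observed probability = 0.179688.
Step 5: alpha = 0.1. fail to reject H0.

n_eff = 9, pos = 7, neg = 2, p = 0.179688, fail to reject H0.


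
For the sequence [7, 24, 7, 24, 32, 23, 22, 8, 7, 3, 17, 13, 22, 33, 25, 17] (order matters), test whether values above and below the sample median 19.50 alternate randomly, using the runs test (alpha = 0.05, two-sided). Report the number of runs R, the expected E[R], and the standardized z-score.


Step 1: Compute median = 19.50; label A = above, B = below.
Labels in order: BABAAAABBBBBAAAB  (n_A = 8, n_B = 8)
Step 2: Count runs R = 7.
Step 3: Under H0 (random ordering), E[R] = 2*n_A*n_B/(n_A+n_B) + 1 = 2*8*8/16 + 1 = 9.0000.
        Var[R] = 2*n_A*n_B*(2*n_A*n_B - n_A - n_B) / ((n_A+n_B)^2 * (n_A+n_B-1)) = 14336/3840 = 3.7333.
        SD[R] = 1.9322.
Step 4: Continuity-corrected z = (R + 0.5 - E[R]) / SD[R] = (7 + 0.5 - 9.0000) / 1.9322 = -0.7763.
Step 5: Two-sided p-value via normal approximation = 2*(1 - Phi(|z|)) = 0.437558.
Step 6: alpha = 0.05. fail to reject H0.

R = 7, z = -0.7763, p = 0.437558, fail to reject H0.


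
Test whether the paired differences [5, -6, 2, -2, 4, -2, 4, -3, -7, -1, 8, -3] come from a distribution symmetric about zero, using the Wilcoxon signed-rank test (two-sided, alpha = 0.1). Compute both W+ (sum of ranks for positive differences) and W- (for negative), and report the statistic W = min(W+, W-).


Step 1: Drop any zero differences (none here) and take |d_i|.
|d| = [5, 6, 2, 2, 4, 2, 4, 3, 7, 1, 8, 3]
Step 2: Midrank |d_i| (ties get averaged ranks).
ranks: |5|->9, |6|->10, |2|->3, |2|->3, |4|->7.5, |2|->3, |4|->7.5, |3|->5.5, |7|->11, |1|->1, |8|->12, |3|->5.5
Step 3: Attach original signs; sum ranks with positive sign and with negative sign.
W+ = 9 + 3 + 7.5 + 7.5 + 12 = 39
W- = 10 + 3 + 3 + 5.5 + 11 + 1 + 5.5 = 39
(Check: W+ + W- = 78 should equal n(n+1)/2 = 78.)
Step 4: Test statistic W = min(W+, W-) = 39.
Step 5: Ties in |d|, so use the tie-corrected normal approximation.
        E[W] = n(n+1)/4 = 12*13/4 = 39.
        Tie groups: |d|=2 (t=3), |d|=3 (t=2), |d|=4 (t=2); sum(t^3 - t) = 36.
        Var[W] = n(n+1)(2n+1)/24 - sum(t^3-t)/48 = 3900/24 - 36/48 = 161.75.
        z = (W - E[W]) / sqrt(Var[W]) = (39 - 39) / 12.7181 = 0.0000.
        Two-sided p = 2*Phi(z) = 1.000000.
Step 6: alpha = 0.1. fail to reject H0.

W+ = 39, W- = 39, W = min = 39, p = 1.000000, fail to reject H0.


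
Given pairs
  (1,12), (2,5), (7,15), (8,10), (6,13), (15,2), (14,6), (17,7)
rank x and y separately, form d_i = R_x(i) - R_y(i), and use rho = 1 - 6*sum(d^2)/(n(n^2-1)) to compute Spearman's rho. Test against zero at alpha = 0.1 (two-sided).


Step 1: Rank x and y separately (midranks; no ties here).
rank(x): 1->1, 2->2, 7->4, 8->5, 6->3, 15->7, 14->6, 17->8
rank(y): 12->6, 5->2, 15->8, 10->5, 13->7, 2->1, 6->3, 7->4
Step 2: d_i = R_x(i) - R_y(i); compute d_i^2.
  (1-6)^2=25, (2-2)^2=0, (4-8)^2=16, (5-5)^2=0, (3-7)^2=16, (7-1)^2=36, (6-3)^2=9, (8-4)^2=16
sum(d^2) = 118.
Step 3: rho = 1 - 6*118 / (8*(8^2 - 1)) = 1 - 708/504 = -0.404762.
Step 4: Under H0, t = rho * sqrt((n-2)/(1-rho^2)) = -1.0842 ~ t(6).
Step 5: Two-sided p-value from the t-distribution with 6 df = 0.319889.
Step 6: alpha = 0.1. fail to reject H0.

rho = -0.4048, p = 0.319889, fail to reject H0 at alpha = 0.1.


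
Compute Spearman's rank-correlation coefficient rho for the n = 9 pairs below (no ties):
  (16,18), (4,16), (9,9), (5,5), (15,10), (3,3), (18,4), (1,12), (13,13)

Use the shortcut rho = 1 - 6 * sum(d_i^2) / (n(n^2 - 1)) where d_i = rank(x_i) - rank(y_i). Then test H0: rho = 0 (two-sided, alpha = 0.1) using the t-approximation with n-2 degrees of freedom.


Step 1: Rank x and y separately (midranks; no ties here).
rank(x): 16->8, 4->3, 9->5, 5->4, 15->7, 3->2, 18->9, 1->1, 13->6
rank(y): 18->9, 16->8, 9->4, 5->3, 10->5, 3->1, 4->2, 12->6, 13->7
Step 2: d_i = R_x(i) - R_y(i); compute d_i^2.
  (8-9)^2=1, (3-8)^2=25, (5-4)^2=1, (4-3)^2=1, (7-5)^2=4, (2-1)^2=1, (9-2)^2=49, (1-6)^2=25, (6-7)^2=1
sum(d^2) = 108.
Step 3: rho = 1 - 6*108 / (9*(9^2 - 1)) = 1 - 648/720 = 0.100000.
Step 4: Under H0, t = rho * sqrt((n-2)/(1-rho^2)) = 0.2659 ~ t(7).
Step 5: Two-sided p-value from the t-distribution with 7 df = 0.797972.
Step 6: alpha = 0.1. fail to reject H0.

rho = 0.1000, p = 0.797972, fail to reject H0 at alpha = 0.1.


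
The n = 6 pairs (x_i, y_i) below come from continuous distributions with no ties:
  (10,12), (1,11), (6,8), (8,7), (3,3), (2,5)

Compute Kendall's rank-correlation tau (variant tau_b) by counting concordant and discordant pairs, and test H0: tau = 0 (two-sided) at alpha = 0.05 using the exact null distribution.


Step 1: Enumerate the 15 unordered pairs (i,j) with i<j and classify each by sign(x_j-x_i) * sign(y_j-y_i).
  (1,2):dx=-9,dy=-1->C; (1,3):dx=-4,dy=-4->C; (1,4):dx=-2,dy=-5->C; (1,5):dx=-7,dy=-9->C
  (1,6):dx=-8,dy=-7->C; (2,3):dx=+5,dy=-3->D; (2,4):dx=+7,dy=-4->D; (2,5):dx=+2,dy=-8->D
  (2,6):dx=+1,dy=-6->D; (3,4):dx=+2,dy=-1->D; (3,5):dx=-3,dy=-5->C; (3,6):dx=-4,dy=-3->C
  (4,5):dx=-5,dy=-4->C; (4,6):dx=-6,dy=-2->C; (5,6):dx=-1,dy=+2->D
Step 2: C = 9, D = 6, total pairs = 15.
Step 3: tau = (C - D)/(n(n-1)/2) = (9 - 6)/15 = 0.200000.
Step 4: Exact two-sided p-value (enumerate n! = 720 permutations of y under H0): p = 0.719444.
Step 5: alpha = 0.05. fail to reject H0.

tau_b = 0.2000 (C=9, D=6), p = 0.719444, fail to reject H0.


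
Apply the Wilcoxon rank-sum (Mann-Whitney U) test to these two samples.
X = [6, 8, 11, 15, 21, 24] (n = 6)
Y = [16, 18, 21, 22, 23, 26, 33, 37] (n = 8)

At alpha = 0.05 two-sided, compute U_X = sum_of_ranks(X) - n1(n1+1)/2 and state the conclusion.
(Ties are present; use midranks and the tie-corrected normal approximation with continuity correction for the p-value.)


Step 1: Combine and sort all 14 observations; assign midranks.
sorted (value, group): (6,X), (8,X), (11,X), (15,X), (16,Y), (18,Y), (21,X), (21,Y), (22,Y), (23,Y), (24,X), (26,Y), (33,Y), (37,Y)
ranks: 6->1, 8->2, 11->3, 15->4, 16->5, 18->6, 21->7.5, 21->7.5, 22->9, 23->10, 24->11, 26->12, 33->13, 37->14
Step 2: Rank sum for X: R1 = 1 + 2 + 3 + 4 + 7.5 + 11 = 28.5.
Step 3: U_X = R1 - n1(n1+1)/2 = 28.5 - 6*7/2 = 28.5 - 21 = 7.5.
       U_Y = n1*n2 - U_X = 48 - 7.5 = 40.5.
Step 4: Ties are present, so use the tie-corrected normal approximation (with continuity correction) for the p-value.
Step 5: p-value = 0.038653; compare to alpha = 0.05. reject H0.

U_X = 7.5, p = 0.038653, reject H0 at alpha = 0.05.


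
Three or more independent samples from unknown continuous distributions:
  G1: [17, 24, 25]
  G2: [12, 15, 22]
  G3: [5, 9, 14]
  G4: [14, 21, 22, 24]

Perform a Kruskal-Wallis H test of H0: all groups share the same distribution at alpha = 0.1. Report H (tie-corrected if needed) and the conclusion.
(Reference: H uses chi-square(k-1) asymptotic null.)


Step 1: Combine all N = 13 observations and assign midranks.
sorted (value, group, rank): (5,G3,1), (9,G3,2), (12,G2,3), (14,G3,4.5), (14,G4,4.5), (15,G2,6), (17,G1,7), (21,G4,8), (22,G2,9.5), (22,G4,9.5), (24,G1,11.5), (24,G4,11.5), (25,G1,13)
Step 2: Sum ranks within each group.
R_1 = 31.5 (n_1 = 3)
R_2 = 18.5 (n_2 = 3)
R_3 = 7.5 (n_3 = 3)
R_4 = 33.5 (n_4 = 4)
Step 3: H = 12/(N(N+1)) * sum(R_i^2/n_i) - 3(N+1)
     = 12/(13*14) * (31.5^2/3 + 18.5^2/3 + 7.5^2/3 + 33.5^2/4) - 3*14
     = 0.065934 * 744.146 - 42
     = 7.064560.
Step 4: Ties present; correction factor C = 1 - 18/(13^3 - 13) = 0.991758. Corrected H = 7.064560 / 0.991758 = 7.123269.
Step 5: Under H0, H ~ chi^2(3); p-value = 0.068071.
Step 6: alpha = 0.1. reject H0.

H = 7.1233, df = 3, p = 0.068071, reject H0.


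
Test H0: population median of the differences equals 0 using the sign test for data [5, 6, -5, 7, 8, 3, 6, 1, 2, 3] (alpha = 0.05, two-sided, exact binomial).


Step 1: Discard zero differences. Original n = 10; n_eff = number of nonzero differences = 10.
Nonzero differences (with sign): +5, +6, -5, +7, +8, +3, +6, +1, +2, +3
Step 2: Count signs: positive = 9, negative = 1.
Step 3: Under H0: P(positive) = 0.5, so the number of positives S ~ Bin(10, 0.5).
Step 4: Two-sided exact p-value = sum of Bin(10,0.5) probabilities at or below the observed probability = 0.021484.
Step 5: alpha = 0.05. reject H0.

n_eff = 10, pos = 9, neg = 1, p = 0.021484, reject H0.


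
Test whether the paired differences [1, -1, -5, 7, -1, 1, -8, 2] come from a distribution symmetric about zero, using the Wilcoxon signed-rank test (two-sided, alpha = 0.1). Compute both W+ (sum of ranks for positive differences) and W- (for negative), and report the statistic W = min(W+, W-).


Step 1: Drop any zero differences (none here) and take |d_i|.
|d| = [1, 1, 5, 7, 1, 1, 8, 2]
Step 2: Midrank |d_i| (ties get averaged ranks).
ranks: |1|->2.5, |1|->2.5, |5|->6, |7|->7, |1|->2.5, |1|->2.5, |8|->8, |2|->5
Step 3: Attach original signs; sum ranks with positive sign and with negative sign.
W+ = 2.5 + 7 + 2.5 + 5 = 17
W- = 2.5 + 6 + 2.5 + 8 = 19
(Check: W+ + W- = 36 should equal n(n+1)/2 = 36.)
Step 4: Test statistic W = min(W+, W-) = 17.
Step 5: Ties in |d|, so use the tie-corrected normal approximation.
        E[W] = n(n+1)/4 = 8*9/4 = 18.
        Tie groups: |d|=1 (t=4); sum(t^3 - t) = 60.
        Var[W] = n(n+1)(2n+1)/24 - sum(t^3-t)/48 = 1224/24 - 60/48 = 49.75.
        z = (W - E[W]) / sqrt(Var[W]) = (17 - 18) / 7.0534 = -0.1418.
        Two-sided p = 2*Phi(z) = 0.887257.
Step 6: alpha = 0.1. fail to reject H0.

W+ = 17, W- = 19, W = min = 17, p = 0.887257, fail to reject H0.


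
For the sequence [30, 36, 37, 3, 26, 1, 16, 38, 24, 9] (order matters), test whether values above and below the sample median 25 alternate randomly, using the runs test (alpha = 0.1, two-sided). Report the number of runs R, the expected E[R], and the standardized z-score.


Step 1: Compute median = 25; label A = above, B = below.
Labels in order: AAABABBABB  (n_A = 5, n_B = 5)
Step 2: Count runs R = 6.
Step 3: Under H0 (random ordering), E[R] = 2*n_A*n_B/(n_A+n_B) + 1 = 2*5*5/10 + 1 = 6.0000.
        Var[R] = 2*n_A*n_B*(2*n_A*n_B - n_A - n_B) / ((n_A+n_B)^2 * (n_A+n_B-1)) = 2000/900 = 2.2222.
        SD[R] = 1.4907.
Step 4: R = E[R], so z = 0 with no continuity correction.
Step 5: Two-sided p-value via normal approximation = 2*(1 - Phi(|z|)) = 1.000000.
Step 6: alpha = 0.1. fail to reject H0.

R = 6, z = 0.0000, p = 1.000000, fail to reject H0.


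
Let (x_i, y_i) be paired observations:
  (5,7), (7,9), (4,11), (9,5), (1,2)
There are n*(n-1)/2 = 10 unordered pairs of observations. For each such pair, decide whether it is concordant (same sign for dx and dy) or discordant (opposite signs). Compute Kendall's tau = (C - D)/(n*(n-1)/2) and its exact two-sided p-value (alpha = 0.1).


Step 1: Enumerate the 10 unordered pairs (i,j) with i<j and classify each by sign(x_j-x_i) * sign(y_j-y_i).
  (1,2):dx=+2,dy=+2->C; (1,3):dx=-1,dy=+4->D; (1,4):dx=+4,dy=-2->D; (1,5):dx=-4,dy=-5->C
  (2,3):dx=-3,dy=+2->D; (2,4):dx=+2,dy=-4->D; (2,5):dx=-6,dy=-7->C; (3,4):dx=+5,dy=-6->D
  (3,5):dx=-3,dy=-9->C; (4,5):dx=-8,dy=-3->C
Step 2: C = 5, D = 5, total pairs = 10.
Step 3: tau = (C - D)/(n(n-1)/2) = (5 - 5)/10 = 0.000000.
Step 4: Exact two-sided p-value (enumerate n! = 120 permutations of y under H0): p = 1.000000.
Step 5: alpha = 0.1. fail to reject H0.

tau_b = 0.0000 (C=5, D=5), p = 1.000000, fail to reject H0.


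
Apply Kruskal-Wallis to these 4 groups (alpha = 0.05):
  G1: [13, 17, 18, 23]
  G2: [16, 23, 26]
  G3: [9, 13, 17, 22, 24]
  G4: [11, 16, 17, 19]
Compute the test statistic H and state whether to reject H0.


Step 1: Combine all N = 16 observations and assign midranks.
sorted (value, group, rank): (9,G3,1), (11,G4,2), (13,G1,3.5), (13,G3,3.5), (16,G2,5.5), (16,G4,5.5), (17,G1,8), (17,G3,8), (17,G4,8), (18,G1,10), (19,G4,11), (22,G3,12), (23,G1,13.5), (23,G2,13.5), (24,G3,15), (26,G2,16)
Step 2: Sum ranks within each group.
R_1 = 35 (n_1 = 4)
R_2 = 35 (n_2 = 3)
R_3 = 39.5 (n_3 = 5)
R_4 = 26.5 (n_4 = 4)
Step 3: H = 12/(N(N+1)) * sum(R_i^2/n_i) - 3(N+1)
     = 12/(16*17) * (35^2/4 + 35^2/3 + 39.5^2/5 + 26.5^2/4) - 3*17
     = 0.044118 * 1202.2 - 51
     = 2.038051.
Step 4: Ties present; correction factor C = 1 - 42/(16^3 - 16) = 0.989706. Corrected H = 2.038051 / 0.989706 = 2.059250.
Step 5: Under H0, H ~ chi^2(3); p-value = 0.560201.
Step 6: alpha = 0.05. fail to reject H0.

H = 2.0592, df = 3, p = 0.560201, fail to reject H0.


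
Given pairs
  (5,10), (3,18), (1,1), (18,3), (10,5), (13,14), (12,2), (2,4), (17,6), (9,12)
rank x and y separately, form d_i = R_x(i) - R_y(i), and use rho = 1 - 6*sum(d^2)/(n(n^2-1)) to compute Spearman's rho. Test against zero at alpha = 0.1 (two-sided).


Step 1: Rank x and y separately (midranks; no ties here).
rank(x): 5->4, 3->3, 1->1, 18->10, 10->6, 13->8, 12->7, 2->2, 17->9, 9->5
rank(y): 10->7, 18->10, 1->1, 3->3, 5->5, 14->9, 2->2, 4->4, 6->6, 12->8
Step 2: d_i = R_x(i) - R_y(i); compute d_i^2.
  (4-7)^2=9, (3-10)^2=49, (1-1)^2=0, (10-3)^2=49, (6-5)^2=1, (8-9)^2=1, (7-2)^2=25, (2-4)^2=4, (9-6)^2=9, (5-8)^2=9
sum(d^2) = 156.
Step 3: rho = 1 - 6*156 / (10*(10^2 - 1)) = 1 - 936/990 = 0.054545.
Step 4: Under H0, t = rho * sqrt((n-2)/(1-rho^2)) = 0.1545 ~ t(8).
Step 5: Two-sided p-value from the t-distribution with 8 df = 0.881036.
Step 6: alpha = 0.1. fail to reject H0.

rho = 0.0545, p = 0.881036, fail to reject H0 at alpha = 0.1.


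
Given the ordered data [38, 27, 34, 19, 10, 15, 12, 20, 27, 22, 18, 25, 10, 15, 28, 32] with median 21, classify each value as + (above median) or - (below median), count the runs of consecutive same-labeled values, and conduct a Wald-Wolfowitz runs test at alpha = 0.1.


Step 1: Compute median = 21; label A = above, B = below.
Labels in order: AAABBBBBAABABBAA  (n_A = 8, n_B = 8)
Step 2: Count runs R = 7.
Step 3: Under H0 (random ordering), E[R] = 2*n_A*n_B/(n_A+n_B) + 1 = 2*8*8/16 + 1 = 9.0000.
        Var[R] = 2*n_A*n_B*(2*n_A*n_B - n_A - n_B) / ((n_A+n_B)^2 * (n_A+n_B-1)) = 14336/3840 = 3.7333.
        SD[R] = 1.9322.
Step 4: Continuity-corrected z = (R + 0.5 - E[R]) / SD[R] = (7 + 0.5 - 9.0000) / 1.9322 = -0.7763.
Step 5: Two-sided p-value via normal approximation = 2*(1 - Phi(|z|)) = 0.437558.
Step 6: alpha = 0.1. fail to reject H0.

R = 7, z = -0.7763, p = 0.437558, fail to reject H0.


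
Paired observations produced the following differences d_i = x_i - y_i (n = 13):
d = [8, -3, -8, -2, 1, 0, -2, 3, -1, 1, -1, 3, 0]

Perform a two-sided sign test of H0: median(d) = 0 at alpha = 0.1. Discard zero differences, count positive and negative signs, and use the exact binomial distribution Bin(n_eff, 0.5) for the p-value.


Step 1: Discard zero differences. Original n = 13; n_eff = number of nonzero differences = 11.
Nonzero differences (with sign): +8, -3, -8, -2, +1, -2, +3, -1, +1, -1, +3
Step 2: Count signs: positive = 5, negative = 6.
Step 3: Under H0: P(positive) = 0.5, so the number of positives S ~ Bin(11, 0.5).
Step 4: Two-sided exact p-value = sum of Bin(11,0.5) probabilities at or below the observed probability = 1.000000.
Step 5: alpha = 0.1. fail to reject H0.

n_eff = 11, pos = 5, neg = 6, p = 1.000000, fail to reject H0.
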